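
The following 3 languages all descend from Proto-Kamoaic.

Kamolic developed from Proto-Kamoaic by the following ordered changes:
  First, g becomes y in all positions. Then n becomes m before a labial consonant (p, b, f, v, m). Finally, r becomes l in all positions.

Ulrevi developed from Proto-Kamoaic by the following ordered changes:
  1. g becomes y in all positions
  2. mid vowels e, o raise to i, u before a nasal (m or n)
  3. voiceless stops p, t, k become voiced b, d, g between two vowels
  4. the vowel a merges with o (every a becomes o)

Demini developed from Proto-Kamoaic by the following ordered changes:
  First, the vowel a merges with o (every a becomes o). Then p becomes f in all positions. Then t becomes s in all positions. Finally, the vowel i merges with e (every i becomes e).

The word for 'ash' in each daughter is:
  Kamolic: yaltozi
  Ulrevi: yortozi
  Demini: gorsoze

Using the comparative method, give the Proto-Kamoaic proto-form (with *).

*gartozi

Position 3: Kamolic has l, Ulrevi has r, Demini has r. Ulrevi preserves r here (none of its changes turn any other segment into r), so the proto-segment is *r.
Position 2: Kamolic has a, Ulrevi has o, Demini has o. Kamolic preserves a here (none of its changes turn any other segment into a), so the proto-segment is *a.
Position 4: Kamolic has t, Ulrevi has t, Demini has s. Kamolic preserves t here (none of its changes turn any other segment into t), so the proto-segment is *t.
This points to *gartozi. Verify forward in each daughter:
Kamolic: *gartozi > yartozi > yaltozi  (by unconditioned shift, unconditioned shift)
Ulrevi: *gartozi > yartozi > yortozi  (by unconditioned shift, vowel merger)
Demini: *gartozi
  gartozi → gortozi   [vowel merger]
  gortozi (rule 2 does not apply)
  gortozi → gorsozi   [unconditioned shift]
  gorsozi → gorsoze   [vowel merger]
  giving Demini gorsoze.
No other proto-form is consistent with every reflex, so the reconstruction is *gartozi.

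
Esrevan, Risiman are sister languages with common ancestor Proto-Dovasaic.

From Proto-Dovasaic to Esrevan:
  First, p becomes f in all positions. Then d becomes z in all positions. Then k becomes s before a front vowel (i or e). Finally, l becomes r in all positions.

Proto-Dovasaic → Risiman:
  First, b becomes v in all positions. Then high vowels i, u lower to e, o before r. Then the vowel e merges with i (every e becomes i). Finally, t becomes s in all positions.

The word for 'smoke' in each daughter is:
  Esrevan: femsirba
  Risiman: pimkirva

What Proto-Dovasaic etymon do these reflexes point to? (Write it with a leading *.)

Position 4: Esrevan has s, Risiman has k. Risiman preserves k here (none of its changes turn any other segment into k), so the proto-segment is *k.
Position 2: Esrevan has e, Risiman has i. Esrevan preserves e here (none of its changes turn any other segment into e), so the proto-segment is *e.
Verify the candidate proto-form against each daughter:
Esrevan: *pemkirba > femkirba > femsirba  (by unconditioned shift, palatalisation)
Risiman: start from *pemkirba.
  rule 1 (unconditioned shift): pemkirba → pemkirva
  rule 2 (pre-rhotic lowering): pemkirva → pemkerva
  rule 3 (vowel merger): pemkerva → pimkirva
  rule 4: no change — pimkirva
  ⇒ Risiman pimkirva
Only *pemkirba yields all of Esrevan femsirba, Risiman pimkirva.

*pemkirba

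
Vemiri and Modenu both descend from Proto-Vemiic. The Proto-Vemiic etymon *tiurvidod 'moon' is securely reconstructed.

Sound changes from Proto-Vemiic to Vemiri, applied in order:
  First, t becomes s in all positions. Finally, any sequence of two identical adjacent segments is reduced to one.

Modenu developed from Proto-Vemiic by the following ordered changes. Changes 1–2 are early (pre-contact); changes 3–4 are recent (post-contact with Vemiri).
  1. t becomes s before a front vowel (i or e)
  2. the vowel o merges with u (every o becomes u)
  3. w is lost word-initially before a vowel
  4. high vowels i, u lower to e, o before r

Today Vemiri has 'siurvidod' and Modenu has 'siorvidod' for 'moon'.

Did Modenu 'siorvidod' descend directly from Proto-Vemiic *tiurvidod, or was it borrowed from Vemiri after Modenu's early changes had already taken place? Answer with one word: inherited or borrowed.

borrowed

If inherited, *tiurvidod would pass through all of Modenu's changes:
Modenu: *tiurvidod > siurvidod > siurvidud > siorvidud  (by palatalisation, vowel merger, pre-rhotic lowering)
If borrowed from Vemiri 'siurvidod' after the early changes, it would undergo only the recent ones:
  rule 3 (glide loss): no change (siurvidod)
  rule 4 (pre-rhotic lowering): siurvidod → siorvidod
  ⇒ as a loan: siorvidod
Modenu 'siorvidod' matches the loan outcome 'siorvidod', not the inherited 'siorvidud' — it skipped the early Modenu changes, so it was borrowed from Vemiri.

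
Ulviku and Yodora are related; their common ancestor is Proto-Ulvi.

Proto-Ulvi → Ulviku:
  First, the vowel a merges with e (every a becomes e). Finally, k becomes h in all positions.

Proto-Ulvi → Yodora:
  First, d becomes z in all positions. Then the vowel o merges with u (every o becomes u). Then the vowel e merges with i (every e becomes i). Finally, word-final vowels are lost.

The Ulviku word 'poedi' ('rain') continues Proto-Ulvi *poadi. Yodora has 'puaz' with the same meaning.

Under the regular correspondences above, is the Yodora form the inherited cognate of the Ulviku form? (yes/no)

Derive the expected Yodora reflex of *poadi:
Yodora: *poadi
  poadi → poazi   [unconditioned shift]
  poazi → puazi   [vowel merger]
  puazi (rule 3 does not apply)
  puazi → puaz   [apocope]
  giving Yodora puaz.
Yodora 'puaz' matches the regular reflex exactly, so the pair is cognate.

yes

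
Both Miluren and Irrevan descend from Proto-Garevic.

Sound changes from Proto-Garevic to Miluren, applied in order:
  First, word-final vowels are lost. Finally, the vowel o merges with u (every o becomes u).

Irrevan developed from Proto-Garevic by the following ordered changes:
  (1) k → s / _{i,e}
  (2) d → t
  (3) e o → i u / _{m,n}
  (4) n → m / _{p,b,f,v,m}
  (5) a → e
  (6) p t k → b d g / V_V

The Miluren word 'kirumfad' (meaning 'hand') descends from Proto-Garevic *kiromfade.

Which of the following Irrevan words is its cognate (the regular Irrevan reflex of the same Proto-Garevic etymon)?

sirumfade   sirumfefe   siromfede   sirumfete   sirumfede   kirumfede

Irrevan: start from *kiromfade.
  rule 1 (palatalisation): kiromfade → siromfade
  rule 2 (unconditioned shift): siromfade → siromfate
  rule 3 (pre-nasal raising): siromfate → sirumfate
  rule 4: no change — sirumfate
  rule 5 (vowel merger): sirumfate → sirumfete
  rule 6 (intervocalic voicing): sirumfete → sirumfede
  ⇒ Irrevan sirumfede
Only 'sirumfede' matches the regular Irrevan development of *kiromfade.

sirumfede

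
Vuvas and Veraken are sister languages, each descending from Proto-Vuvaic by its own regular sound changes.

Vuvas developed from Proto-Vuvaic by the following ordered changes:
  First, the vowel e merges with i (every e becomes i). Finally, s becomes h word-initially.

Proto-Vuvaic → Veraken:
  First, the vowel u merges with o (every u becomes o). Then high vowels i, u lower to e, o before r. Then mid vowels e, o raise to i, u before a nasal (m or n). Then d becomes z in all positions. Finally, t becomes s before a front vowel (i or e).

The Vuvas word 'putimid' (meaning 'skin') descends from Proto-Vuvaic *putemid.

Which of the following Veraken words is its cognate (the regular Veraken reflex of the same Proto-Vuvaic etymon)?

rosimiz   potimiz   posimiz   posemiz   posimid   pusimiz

posimiz

Veraken: *putemid > potemid > potimid > potimiz > posimiz  (by vowel merger, pre-nasal raising, unconditioned shift, palatalisation)
The other candidates each miss or misapply at least one Veraken change.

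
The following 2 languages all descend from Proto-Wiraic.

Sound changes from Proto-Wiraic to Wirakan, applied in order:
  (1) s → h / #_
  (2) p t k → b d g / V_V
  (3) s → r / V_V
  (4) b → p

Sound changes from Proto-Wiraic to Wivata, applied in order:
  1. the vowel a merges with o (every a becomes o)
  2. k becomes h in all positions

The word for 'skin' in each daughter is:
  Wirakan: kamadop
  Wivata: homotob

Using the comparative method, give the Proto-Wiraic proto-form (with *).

*kamatob

Position 5: Wirakan has d, Wivata has t. Wivata preserves t here (none of its changes turn any other segment into t), so the proto-segment is *t.
Position 4: Wirakan has a, Wivata has o. Wirakan preserves a here (none of its changes turn any other segment into a), so the proto-segment is *a.
This points to *kamatob. Verify forward in each daughter:
Wirakan: start from *kamatob.
  rule 1: no change — kamatob
  rule 2 (intervocalic voicing): kamatob → kamadob
  rule 3: no change — kamadob
  rule 4 (unconditioned shift): kamadob → kamadop
  ⇒ Wirakan kamadop
Wivata: *kamatob
  kamatob → komotob   [vowel merger]
  komotob → homotob   [unconditioned shift]
  giving Wivata homotob.
Only *kamatob yields all of Wirakan kamadop, Wivata homotob.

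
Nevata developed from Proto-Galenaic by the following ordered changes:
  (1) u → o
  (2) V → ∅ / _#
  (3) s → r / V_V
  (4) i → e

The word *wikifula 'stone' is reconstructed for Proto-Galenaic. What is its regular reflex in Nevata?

wekefol

Nevata: start from *wikifula.
  rule 1 (vowel merger): wikifula → wikifola
  rule 2 (apocope): wikifola → wikifol
  rule 3: no change — wikifol
  rule 4 (vowel merger): wikifol → wekefol
  ⇒ Nevata wekefol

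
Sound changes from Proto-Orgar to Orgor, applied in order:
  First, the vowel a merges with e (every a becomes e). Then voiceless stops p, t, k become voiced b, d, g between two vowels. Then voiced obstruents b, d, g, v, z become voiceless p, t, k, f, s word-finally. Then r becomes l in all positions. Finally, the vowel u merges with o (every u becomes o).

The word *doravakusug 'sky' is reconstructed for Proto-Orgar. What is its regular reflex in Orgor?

Orgor: *doravakusug
  doravakusug → dorevekusug   [vowel merger]
  dorevekusug → dorevegusug   [intervocalic voicing]
  dorevegusug → dorevegusuk   [final devoicing]
  dorevegusuk → dolevegusuk   [unconditioned shift]
  dolevegusuk → dolevegosok   [vowel merger]
  giving Orgor dolevegosok.

dolevegosok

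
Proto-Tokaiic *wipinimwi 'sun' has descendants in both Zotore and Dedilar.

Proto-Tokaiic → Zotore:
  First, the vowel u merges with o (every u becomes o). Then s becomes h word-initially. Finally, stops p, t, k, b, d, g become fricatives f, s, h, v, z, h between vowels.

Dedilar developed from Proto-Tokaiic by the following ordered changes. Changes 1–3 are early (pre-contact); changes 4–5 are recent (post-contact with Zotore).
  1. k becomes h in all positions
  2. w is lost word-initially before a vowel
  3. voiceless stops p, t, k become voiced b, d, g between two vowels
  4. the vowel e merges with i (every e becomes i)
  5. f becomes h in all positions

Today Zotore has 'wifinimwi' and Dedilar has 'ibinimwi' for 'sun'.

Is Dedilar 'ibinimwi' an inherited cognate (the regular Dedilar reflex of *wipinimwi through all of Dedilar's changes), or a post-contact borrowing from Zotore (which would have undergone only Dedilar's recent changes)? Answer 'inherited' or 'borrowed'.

inherited

If inherited, *wipinimwi would pass through all of Dedilar's changes:
Dedilar: *wipinimwi
  wipinimwi (rule 1 does not apply)
  wipinimwi → ipinimwi   [glide loss]
  ipinimwi → ibinimwi   [intervocalic voicing]
  ibinimwi (rule 4 does not apply)
  ibinimwi (rule 5 does not apply)
  giving Dedilar ibinimwi.
If borrowed from Zotore 'wifinimwi' after the early changes, it would undergo only the recent ones:
  rule 4 (vowel merger): no change (wifinimwi)
  rule 5 (unconditioned shift): wifinimwi → wihinimwi
  ⇒ as a loan: wihinimwi
Dedilar 'ibinimwi' matches the inherited outcome exactly, so it is an inherited cognate, not a loan.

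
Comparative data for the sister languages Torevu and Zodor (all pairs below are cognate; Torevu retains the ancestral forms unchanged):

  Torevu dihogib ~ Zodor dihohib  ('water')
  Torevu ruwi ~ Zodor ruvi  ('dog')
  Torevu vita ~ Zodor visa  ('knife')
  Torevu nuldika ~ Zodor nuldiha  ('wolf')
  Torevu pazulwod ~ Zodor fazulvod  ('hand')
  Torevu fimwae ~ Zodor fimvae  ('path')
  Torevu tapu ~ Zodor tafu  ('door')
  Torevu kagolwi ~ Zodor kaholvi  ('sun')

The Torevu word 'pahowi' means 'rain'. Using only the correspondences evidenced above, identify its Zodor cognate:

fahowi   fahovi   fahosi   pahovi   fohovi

pazulwod ~ fazulvod — Torevu p corresponds to Zodor f word-initially before a back vowel.
ruwi ~ ruvi — Torevu w corresponds to Zodor v between vowels (before a front vowel).
Applying these to Torevu 'pahowi':
  pahowi → fahowi   (p→f word-initially before a back vowel)
  fahowi → fahovi   (w→v between vowels (before a front vowel))
So the Zodor cognate is 'fahovi'.

fahovi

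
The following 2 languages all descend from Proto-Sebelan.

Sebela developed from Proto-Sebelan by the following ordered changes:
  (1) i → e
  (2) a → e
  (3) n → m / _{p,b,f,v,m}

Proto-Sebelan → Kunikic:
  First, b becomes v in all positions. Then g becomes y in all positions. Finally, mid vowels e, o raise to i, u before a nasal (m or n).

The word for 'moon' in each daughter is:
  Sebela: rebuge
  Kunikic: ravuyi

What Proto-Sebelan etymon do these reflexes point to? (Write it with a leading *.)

Position 3: Sebela has b, Kunikic has v. Sebela preserves b here (none of its changes turn any other segment into b), so the proto-segment is *b.
Position 5: Sebela has g, Kunikic has y. Sebela preserves g here (none of its changes turn any other segment into g), so the proto-segment is *g.
Position 2: Sebela has e, Kunikic has a. Kunikic preserves a here (none of its changes turn any other segment into a), so the proto-segment is *a.
Verify the candidate proto-form against each daughter:
Sebela: start from *rabugi.
  rule 1 (vowel merger): rabugi → rabuge
  rule 2 (vowel merger): rabuge → rebuge
  rule 3: no change — rebuge
  ⇒ Sebela rebuge
Kunikic: *rabugi > ravugi > ravuyi  (by unconditioned shift, unconditioned shift)
Only *rabugi yields all of Sebela rebuge, Kunikic ravuyi.

*rabugi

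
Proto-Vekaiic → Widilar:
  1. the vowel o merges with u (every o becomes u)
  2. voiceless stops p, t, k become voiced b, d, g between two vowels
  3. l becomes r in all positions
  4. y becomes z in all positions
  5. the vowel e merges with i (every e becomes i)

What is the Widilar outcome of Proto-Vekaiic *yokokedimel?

Widilar: *yokokedimel
  yokokedimel → yukukedimel   [vowel merger]
  yukukedimel → yugugedimel   [intervocalic voicing]
  yugugedimel → yugugedimer   [unconditioned shift]
  yugugedimer → zugugedimer   [unconditioned shift]
  zugugedimer → zugugidimir   [vowel merger]
  giving Widilar zugugidimir.

zugugidimir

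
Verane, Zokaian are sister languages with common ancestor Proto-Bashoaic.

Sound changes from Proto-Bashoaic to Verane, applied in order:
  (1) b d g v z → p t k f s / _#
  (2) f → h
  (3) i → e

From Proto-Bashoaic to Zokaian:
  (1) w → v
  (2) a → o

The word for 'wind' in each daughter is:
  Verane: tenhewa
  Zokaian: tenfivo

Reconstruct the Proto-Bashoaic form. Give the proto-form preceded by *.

Position 4: Verane has h, Zokaian has f. Zokaian preserves f here (none of its changes turn any other segment into f), so the proto-segment is *f.
Position 7: Verane has a, Zokaian has o. Verane preserves a here (none of its changes turn any other segment into a), so the proto-segment is *a.
Position 6: Verane has w, Zokaian has v. Verane preserves w here (none of its changes turn any other segment into w), so the proto-segment is *w.
Continuing position by position gives *tenfiwa; check it forward:
Verane: start from *tenfiwa.
  rule 1: no change — tenfiwa
  rule 2 (unconditioned shift): tenfiwa → tenhiwa
  rule 3 (vowel merger): tenhiwa → tenhewa
  ⇒ Verane tenhewa
Zokaian: start from *tenfiwa.
  rule 1 (unconditioned shift): tenfiwa → tenfiva
  rule 2 (vowel merger): tenfiva → tenfivo
  ⇒ Zokaian tenfivo
No other proto-form is consistent with every reflex, so the reconstruction is *tenfiwa.

*tenfiwa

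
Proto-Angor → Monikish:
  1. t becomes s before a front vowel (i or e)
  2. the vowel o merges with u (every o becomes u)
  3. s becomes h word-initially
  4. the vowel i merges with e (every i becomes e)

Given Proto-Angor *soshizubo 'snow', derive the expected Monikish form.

hushezubu

Monikish: start from *soshizubo.
  rule 1: no change — soshizubo
  rule 2 (vowel merger): soshizubo → sushizubu
  rule 3 (debuccalisation): sushizubu → hushizubu
  rule 4 (vowel merger): hushizubu → hushezubu
  ⇒ Monikish hushezubu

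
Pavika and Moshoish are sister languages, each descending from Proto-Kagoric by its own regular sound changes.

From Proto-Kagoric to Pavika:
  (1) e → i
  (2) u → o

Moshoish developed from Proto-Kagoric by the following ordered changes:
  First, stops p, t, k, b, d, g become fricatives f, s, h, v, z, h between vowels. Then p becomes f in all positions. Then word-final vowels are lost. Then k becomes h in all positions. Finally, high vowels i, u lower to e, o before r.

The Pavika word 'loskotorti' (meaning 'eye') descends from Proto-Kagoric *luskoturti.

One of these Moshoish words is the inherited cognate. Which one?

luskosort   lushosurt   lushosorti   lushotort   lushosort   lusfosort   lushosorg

lushosort

Moshoish: *luskoturti > luskosurti > luskosurt > lushosurt > lushosort  (by intervocalic lenition, apocope, unconditioned shift, pre-rhotic lowering)
Only 'lushosort' matches the regular Moshoish development of *luskoturti.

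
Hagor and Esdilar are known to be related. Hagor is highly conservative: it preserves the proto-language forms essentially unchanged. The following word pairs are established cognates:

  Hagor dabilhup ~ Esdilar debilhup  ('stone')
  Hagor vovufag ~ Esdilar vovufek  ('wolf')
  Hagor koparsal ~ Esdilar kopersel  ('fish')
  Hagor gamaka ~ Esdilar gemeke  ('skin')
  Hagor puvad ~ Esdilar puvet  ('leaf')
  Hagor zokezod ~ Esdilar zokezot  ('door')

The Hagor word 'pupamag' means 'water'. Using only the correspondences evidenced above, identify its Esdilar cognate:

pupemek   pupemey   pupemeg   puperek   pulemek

pupemek

gamaka ~ gemeke — Hagor a corresponds to Esdilar e after a consonant, before a nasal.
vovufag ~ vovufek, koparsal ~ kopersel — Hagor a corresponds to Esdilar e after a consonant, before a consonant other than r, m, n, p, b, f, v.
vovufag ~ vovufek — Hagor g corresponds to Esdilar k word-finally.
Applying these to Hagor 'pupamag':
  pupamag → pupemag   (a→e after a consonant, before a nasal)
  pupemag → pupemeg   (a→e after a consonant, before a consonant other than r, m, n, p, b, f, v)
  pupemeg → pupemek   (g→k word-finally)
So the Esdilar cognate is 'pupemek'.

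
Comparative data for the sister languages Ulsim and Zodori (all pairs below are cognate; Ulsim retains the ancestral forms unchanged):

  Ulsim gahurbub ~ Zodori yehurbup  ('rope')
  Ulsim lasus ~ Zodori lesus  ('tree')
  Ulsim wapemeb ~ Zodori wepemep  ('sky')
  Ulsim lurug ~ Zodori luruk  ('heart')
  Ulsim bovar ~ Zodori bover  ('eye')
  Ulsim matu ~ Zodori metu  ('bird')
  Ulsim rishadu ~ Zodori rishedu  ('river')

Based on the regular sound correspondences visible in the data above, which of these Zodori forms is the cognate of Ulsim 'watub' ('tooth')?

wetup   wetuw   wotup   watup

gahurbub ~ yehurbup, lasus ~ lesus — Ulsim a corresponds to Zodori e after a consonant, before a consonant other than r, m, n, p, b, f, v.
gahurbub ~ yehurbup, wapemeb ~ wepemep — Ulsim b corresponds to Zodori p word-finally.
Applying these to Ulsim 'watub':
  watub → wetub   (a→e after a consonant, before a consonant other than r, m, n, p, b, f, v)
  wetub → wetup   (b→p word-finally)
So the Zodori cognate is 'wetup'.

wetup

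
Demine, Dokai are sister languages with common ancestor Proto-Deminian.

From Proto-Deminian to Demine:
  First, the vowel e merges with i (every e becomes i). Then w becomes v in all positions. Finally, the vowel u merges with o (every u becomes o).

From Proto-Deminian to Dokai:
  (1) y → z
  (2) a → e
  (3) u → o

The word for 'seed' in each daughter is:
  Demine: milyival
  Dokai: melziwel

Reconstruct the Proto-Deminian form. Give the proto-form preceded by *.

Position 7: Demine has a, Dokai has e. Demine preserves a here (none of its changes turn any other segment into a), so the proto-segment is *a.
Position 4: Demine has y, Dokai has z. Demine preserves y here (none of its changes turn any other segment into y), so the proto-segment is *y.
Position 6: Demine has v, Dokai has w. Dokai preserves w here (none of its changes turn any other segment into w), so the proto-segment is *w.
Verify the candidate proto-form against each daughter:
Demine: start from *melyiwal.
  rule 1 (vowel merger): melyiwal → milyiwal
  rule 2 (unconditioned shift): milyiwal → milyival
  rule 3: no change — milyival
  ⇒ Demine milyival
Dokai: *melyiwal > melziwal > melziwel  (by unconditioned shift, vowel merger)
Only *melyiwal yields all of Demine milyival, Dokai melziwel.

*melyiwal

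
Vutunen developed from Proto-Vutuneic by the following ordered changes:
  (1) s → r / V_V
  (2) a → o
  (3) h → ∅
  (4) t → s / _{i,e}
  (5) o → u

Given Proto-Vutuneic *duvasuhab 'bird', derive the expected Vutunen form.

Vutunen: *duvasuhab > duvaruhab > duvoruhob > duvoruob > duvuruub  (by rhotacism, vowel merger, h-loss, vowel merger)

duvuruub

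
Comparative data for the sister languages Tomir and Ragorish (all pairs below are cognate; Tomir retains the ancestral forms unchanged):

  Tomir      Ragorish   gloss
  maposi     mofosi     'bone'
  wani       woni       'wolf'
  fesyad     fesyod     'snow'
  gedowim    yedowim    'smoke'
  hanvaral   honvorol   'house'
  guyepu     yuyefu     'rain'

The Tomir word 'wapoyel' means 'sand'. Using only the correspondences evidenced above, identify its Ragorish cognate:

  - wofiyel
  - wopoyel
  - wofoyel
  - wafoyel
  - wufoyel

wofoyel

maposi ~ mofosi — Tomir a corresponds to Ragorish o after a consonant, before a labial obstruent.
maposi ~ mofosi — Tomir p corresponds to Ragorish f between vowels (before a back vowel).
Applying these to Tomir 'wapoyel':
  wapoyel → wopoyel   (a→o after a consonant, before a labial obstruent)
  wopoyel → wofoyel   (p→f between vowels (before a back vowel))
So the Ragorish cognate is 'wofoyel'.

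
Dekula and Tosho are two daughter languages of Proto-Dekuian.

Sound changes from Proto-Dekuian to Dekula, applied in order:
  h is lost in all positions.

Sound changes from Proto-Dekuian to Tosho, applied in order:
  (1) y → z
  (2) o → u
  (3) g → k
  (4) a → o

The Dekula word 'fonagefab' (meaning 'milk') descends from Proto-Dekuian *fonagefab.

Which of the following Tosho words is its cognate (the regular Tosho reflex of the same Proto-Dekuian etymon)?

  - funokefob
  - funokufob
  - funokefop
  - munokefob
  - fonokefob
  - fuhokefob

funokefob

Tosho: *fonagefab
  fonagefab (rule 1 does not apply)
  fonagefab → funagefab   [vowel merger]
  funagefab → funakefab   [unconditioned shift]
  funakefab → funokefob   [vowel merger]
  giving Tosho funokefob.
Among the options, 'funokefob' alone shows every Tosho change applied in order.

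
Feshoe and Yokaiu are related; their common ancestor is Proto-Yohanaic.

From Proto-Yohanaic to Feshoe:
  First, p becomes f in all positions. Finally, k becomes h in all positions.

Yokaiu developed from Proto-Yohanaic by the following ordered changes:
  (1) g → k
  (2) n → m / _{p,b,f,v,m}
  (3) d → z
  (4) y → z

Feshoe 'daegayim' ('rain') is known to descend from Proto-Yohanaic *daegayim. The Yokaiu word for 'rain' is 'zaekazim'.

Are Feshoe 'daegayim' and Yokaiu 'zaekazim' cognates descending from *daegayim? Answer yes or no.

Derive the expected Yokaiu reflex of *daegayim:
Yokaiu: *daegayim
  daegayim → daekayim   [unconditioned shift]
  daekayim (rule 2 does not apply)
  daekayim → zaekayim   [unconditioned shift]
  zaekayim → zaekazim   [unconditioned shift]
  giving Yokaiu zaekazim.
Yokaiu 'zaekazim' matches the regular reflex exactly, so the pair is cognate.

yes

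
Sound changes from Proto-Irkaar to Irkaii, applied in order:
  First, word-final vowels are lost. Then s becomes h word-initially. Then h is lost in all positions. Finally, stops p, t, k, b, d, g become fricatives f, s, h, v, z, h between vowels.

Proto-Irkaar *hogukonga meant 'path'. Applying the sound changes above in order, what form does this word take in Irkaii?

Irkaii: *hogukonga > hogukong > ogukong > ohuhong  (by apocope, h-loss, intervocalic lenition)

ohuhong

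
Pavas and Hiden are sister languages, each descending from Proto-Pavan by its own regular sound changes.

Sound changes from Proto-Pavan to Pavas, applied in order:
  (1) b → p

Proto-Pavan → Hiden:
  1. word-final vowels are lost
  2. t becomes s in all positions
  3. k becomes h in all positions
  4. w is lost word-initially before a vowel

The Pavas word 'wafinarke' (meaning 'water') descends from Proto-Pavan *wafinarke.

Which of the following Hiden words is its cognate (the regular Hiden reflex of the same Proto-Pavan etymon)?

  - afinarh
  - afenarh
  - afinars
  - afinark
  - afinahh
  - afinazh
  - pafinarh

Hiden: start from *wafinarke.
  rule 1 (apocope): wafinarke → wafinark
  rule 2: no change — wafinark
  rule 3 (unconditioned shift): wafinark → wafinarh
  rule 4 (glide loss): wafinarh → afinarh
  ⇒ Hiden afinarh
Among the options, 'afinarh' alone shows every Hiden change applied in order.

afinarh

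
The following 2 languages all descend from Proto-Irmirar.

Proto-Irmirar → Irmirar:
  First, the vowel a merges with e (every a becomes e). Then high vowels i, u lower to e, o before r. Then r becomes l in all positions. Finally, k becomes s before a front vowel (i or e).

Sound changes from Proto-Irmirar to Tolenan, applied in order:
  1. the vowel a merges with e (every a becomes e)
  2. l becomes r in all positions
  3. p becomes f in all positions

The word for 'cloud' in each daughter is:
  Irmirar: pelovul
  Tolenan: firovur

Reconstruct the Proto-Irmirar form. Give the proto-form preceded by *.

*pirovul

Position 2: Irmirar has e, Tolenan has i. Tolenan preserves i here (none of its changes turn any other segment into i), so the proto-segment is *i.
Position 1: Irmirar has p, Tolenan has f. Irmirar preserves p here (none of its changes turn any other segment into p), so the proto-segment is *p.
This points to *pirovul. Verify forward in each daughter:
Irmirar: *pirovul > perovul > pelovul  (by pre-rhotic lowering, unconditioned shift)
Tolenan: start from *pirovul.
  rule 1: no change — pirovul
  rule 2 (unconditioned shift): pirovul → pirovur
  rule 3 (unconditioned shift): pirovur → firovur
  ⇒ Tolenan firovur
*pirovul is the unique common source.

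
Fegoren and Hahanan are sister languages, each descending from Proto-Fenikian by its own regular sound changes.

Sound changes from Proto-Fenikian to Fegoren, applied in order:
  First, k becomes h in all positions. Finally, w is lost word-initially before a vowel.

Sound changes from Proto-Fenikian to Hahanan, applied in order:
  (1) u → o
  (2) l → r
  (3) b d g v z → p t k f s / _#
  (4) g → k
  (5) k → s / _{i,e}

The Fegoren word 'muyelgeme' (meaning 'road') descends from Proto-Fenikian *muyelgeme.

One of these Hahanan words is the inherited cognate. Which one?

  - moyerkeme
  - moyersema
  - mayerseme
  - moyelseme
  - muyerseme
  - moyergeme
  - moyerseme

Hahanan: start from *muyelgeme.
  rule 1 (vowel merger): muyelgeme → moyelgeme
  rule 2 (unconditioned shift): moyelgeme → moyergeme
  rule 3: no change — moyergeme
  rule 4 (unconditioned shift): moyergeme → moyerkeme
  rule 5 (palatalisation): moyerkeme → moyerseme
  ⇒ Hahanan moyerseme
The other candidates each miss or misapply at least one Hahanan change.

moyerseme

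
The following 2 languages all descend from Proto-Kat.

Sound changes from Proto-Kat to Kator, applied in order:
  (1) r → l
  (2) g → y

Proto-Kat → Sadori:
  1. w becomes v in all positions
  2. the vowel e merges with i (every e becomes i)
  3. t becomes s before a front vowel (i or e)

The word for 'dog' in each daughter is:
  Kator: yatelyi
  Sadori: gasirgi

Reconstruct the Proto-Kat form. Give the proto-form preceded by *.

Position 5: Kator has l, Sadori has r. Sadori preserves r here (none of its changes turn any other segment into r), so the proto-segment is *r.
Position 1: Kator has y, Sadori has g. Sadori preserves g here (none of its changes turn any other segment into g), so the proto-segment is *g.
Position 3: Kator has t, Sadori has s. Kator preserves t here (none of its changes turn any other segment into t), so the proto-segment is *t.
This points to *gatergi. Verify forward in each daughter:
Kator: start from *gatergi.
  rule 1 (unconditioned shift): gatergi → gatelgi
  rule 2 (unconditioned shift): gatelgi → yatelyi
  ⇒ Kator yatelyi
Sadori: *gatergi
  gatergi (rule 1 does not apply)
  gatergi → gatirgi   [vowel merger]
  gatirgi → gasirgi   [palatalisation]
  giving Sadori gasirgi.
*gatergi is the unique common source.

*gatergi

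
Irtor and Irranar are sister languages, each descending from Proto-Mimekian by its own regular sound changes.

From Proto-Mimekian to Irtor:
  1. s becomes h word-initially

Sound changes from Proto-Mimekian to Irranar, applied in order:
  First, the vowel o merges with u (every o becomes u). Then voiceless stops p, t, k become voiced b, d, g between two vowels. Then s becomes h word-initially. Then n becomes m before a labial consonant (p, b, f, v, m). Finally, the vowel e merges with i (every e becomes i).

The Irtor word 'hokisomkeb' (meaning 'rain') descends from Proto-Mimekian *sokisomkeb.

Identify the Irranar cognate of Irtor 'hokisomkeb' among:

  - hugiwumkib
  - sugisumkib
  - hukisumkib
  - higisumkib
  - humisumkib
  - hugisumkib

hugisumkib

Irranar: start from *sokisomkeb.
  rule 1 (vowel merger): sokisomkeb → sukisumkeb
  rule 2 (intervocalic voicing): sukisumkeb → sugisumkeb
  rule 3 (debuccalisation): sugisumkeb → hugisumkeb
  rule 4: no change — hugisumkeb
  rule 5 (vowel merger): hugisumkeb → hugisumkib
  ⇒ Irranar hugisumkib
Only 'hugisumkib' matches the regular Irranar development of *sokisomkeb.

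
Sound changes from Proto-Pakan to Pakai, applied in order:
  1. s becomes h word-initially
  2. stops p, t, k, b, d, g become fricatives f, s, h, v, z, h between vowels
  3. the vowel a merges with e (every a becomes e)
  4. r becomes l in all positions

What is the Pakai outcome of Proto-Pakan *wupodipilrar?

wufozifillel

Pakai: *wupodipilrar
  wupodipilrar (rule 1 does not apply)
  wupodipilrar → wufozifilrar   [intervocalic lenition]
  wufozifilrar → wufozifilrer   [vowel merger]
  wufozifilrer → wufozifillel   [unconditioned shift]
  giving Pakai wufozifillel.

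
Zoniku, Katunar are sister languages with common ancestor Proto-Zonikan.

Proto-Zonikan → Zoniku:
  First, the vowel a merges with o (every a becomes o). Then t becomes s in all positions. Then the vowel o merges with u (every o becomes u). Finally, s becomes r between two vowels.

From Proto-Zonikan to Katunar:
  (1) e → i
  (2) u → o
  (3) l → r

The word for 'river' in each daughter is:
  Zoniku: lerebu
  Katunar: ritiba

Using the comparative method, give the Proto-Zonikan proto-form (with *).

*leteba

Position 1: Zoniku has l, Katunar has r. Zoniku preserves l here (none of its changes turn any other segment into l), so the proto-segment is *l.
Position 2: Zoniku has e, Katunar has i. Zoniku preserves e here (none of its changes turn any other segment into e), so the proto-segment is *e.
Position 6: Zoniku has u, Katunar has a. Katunar preserves a here (none of its changes turn any other segment into a), so the proto-segment is *a.
This points to *leteba. Verify forward in each daughter:
Zoniku: *leteba
  leteba → letebo   [vowel merger]
  letebo → lesebo   [unconditioned shift]
  lesebo → lesebu   [vowel merger]
  lesebu → lerebu   [rhotacism]
  giving Zoniku lerebu.
Katunar: *leteba
  leteba → litiba   [vowel merger]
  litiba (rule 2 does not apply)
  litiba → ritiba   [unconditioned shift]
  giving Katunar ritiba.
No other proto-form is consistent with every reflex, so the reconstruction is *leteba.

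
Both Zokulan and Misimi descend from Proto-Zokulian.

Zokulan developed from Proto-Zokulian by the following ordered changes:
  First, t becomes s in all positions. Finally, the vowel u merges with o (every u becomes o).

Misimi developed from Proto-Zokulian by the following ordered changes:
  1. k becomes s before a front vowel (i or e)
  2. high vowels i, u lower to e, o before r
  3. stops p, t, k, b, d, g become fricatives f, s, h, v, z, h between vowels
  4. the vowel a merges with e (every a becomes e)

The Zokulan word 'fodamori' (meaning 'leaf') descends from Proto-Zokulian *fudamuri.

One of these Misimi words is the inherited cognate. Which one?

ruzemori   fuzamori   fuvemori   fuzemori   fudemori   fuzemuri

fuzemori

Misimi: *fudamuri > fudamori > fuzamori > fuzemori  (by pre-rhotic lowering, intervocalic lenition, vowel merger)
The other candidates each miss or misapply at least one Misimi change.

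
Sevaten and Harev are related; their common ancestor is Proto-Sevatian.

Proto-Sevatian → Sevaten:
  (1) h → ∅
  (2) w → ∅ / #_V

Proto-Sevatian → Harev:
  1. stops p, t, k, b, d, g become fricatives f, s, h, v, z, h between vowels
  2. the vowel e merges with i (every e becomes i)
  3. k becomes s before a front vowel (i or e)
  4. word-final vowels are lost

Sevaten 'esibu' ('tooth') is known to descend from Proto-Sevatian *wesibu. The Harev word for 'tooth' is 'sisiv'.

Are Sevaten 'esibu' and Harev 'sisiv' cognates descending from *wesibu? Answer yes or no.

no

Derive the expected Harev reflex of *wesibu:
Harev: *wesibu
  wesibu → wesivu   [intervocalic lenition]
  wesivu → wisivu   [vowel merger]
  wisivu (rule 3 does not apply)
  wisivu → wisiv   [apocope]
  giving Harev wisiv.
The regular Harev reflex would be 'wisiv', but the attested form is 'sisiv'. The correspondence is irregular, so they are not cognates (the Harev form has a different source).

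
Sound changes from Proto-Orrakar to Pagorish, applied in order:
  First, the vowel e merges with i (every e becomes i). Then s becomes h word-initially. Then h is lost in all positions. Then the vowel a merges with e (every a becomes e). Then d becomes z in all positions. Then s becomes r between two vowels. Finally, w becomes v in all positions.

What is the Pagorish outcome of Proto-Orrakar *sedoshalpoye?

izorelpoyi

Pagorish: *sedoshalpoye
  sedoshalpoye → sidoshalpoyi   [vowel merger]
  sidoshalpoyi → hidoshalpoyi   [debuccalisation]
  hidoshalpoyi → idosalpoyi   [h-loss]
  idosalpoyi → idoselpoyi   [vowel merger]
  idoselpoyi → izoselpoyi   [unconditioned shift]
  izoselpoyi → izorelpoyi   [rhotacism]
  izorelpoyi (rule 7 does not apply)
  giving Pagorish izorelpoyi.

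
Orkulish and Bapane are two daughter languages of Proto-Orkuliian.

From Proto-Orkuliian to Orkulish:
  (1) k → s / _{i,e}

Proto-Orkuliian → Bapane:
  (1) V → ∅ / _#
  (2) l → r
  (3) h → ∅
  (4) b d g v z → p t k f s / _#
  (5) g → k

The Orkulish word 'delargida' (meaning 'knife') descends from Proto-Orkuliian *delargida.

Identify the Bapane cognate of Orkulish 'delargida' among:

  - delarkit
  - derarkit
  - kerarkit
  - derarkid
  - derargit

derarkit

Bapane: start from *delargida.
  rule 1 (apocope): delargida → delargid
  rule 2 (unconditioned shift): delargid → derargid
  rule 3: no change — derargid
  rule 4 (final devoicing): derargid → derargit
  rule 5 (unconditioned shift): derargit → derarkit
  ⇒ Bapane derarkit
The other candidates each miss or misapply at least one Bapane change.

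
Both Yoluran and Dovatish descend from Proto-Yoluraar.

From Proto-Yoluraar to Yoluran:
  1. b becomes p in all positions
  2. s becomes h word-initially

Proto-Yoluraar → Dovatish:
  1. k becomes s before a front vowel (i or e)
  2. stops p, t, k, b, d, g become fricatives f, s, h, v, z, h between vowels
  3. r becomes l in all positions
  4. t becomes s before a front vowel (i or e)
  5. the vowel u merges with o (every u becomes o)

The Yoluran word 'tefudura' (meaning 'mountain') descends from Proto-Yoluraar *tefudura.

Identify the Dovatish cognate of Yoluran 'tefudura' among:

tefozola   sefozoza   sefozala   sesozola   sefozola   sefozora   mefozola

Dovatish: start from *tefudura.
  rule 1: no change — tefudura
  rule 2 (intervocalic lenition): tefudura → tefuzura
  rule 3 (unconditioned shift): tefuzura → tefuzula
  rule 4 (palatalisation): tefuzula → sefuzula
  rule 5 (vowel merger): sefuzula → sefozola
  ⇒ Dovatish sefozola

sefozola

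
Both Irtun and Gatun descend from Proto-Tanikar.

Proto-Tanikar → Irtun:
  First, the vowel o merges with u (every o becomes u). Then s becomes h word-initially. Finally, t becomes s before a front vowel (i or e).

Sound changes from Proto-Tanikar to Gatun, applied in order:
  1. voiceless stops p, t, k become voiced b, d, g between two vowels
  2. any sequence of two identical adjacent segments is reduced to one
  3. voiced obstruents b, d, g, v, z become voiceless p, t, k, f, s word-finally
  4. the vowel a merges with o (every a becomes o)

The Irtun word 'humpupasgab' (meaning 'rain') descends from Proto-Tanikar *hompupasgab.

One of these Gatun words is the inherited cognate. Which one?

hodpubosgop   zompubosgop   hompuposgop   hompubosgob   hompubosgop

hompubosgop

Gatun: *hompupasgab > hompubasgab > hompubasgap > hompubosgop  (by intervocalic voicing, final devoicing, vowel merger)
Only 'hompubosgop' matches the regular Gatun development of *hompupasgab.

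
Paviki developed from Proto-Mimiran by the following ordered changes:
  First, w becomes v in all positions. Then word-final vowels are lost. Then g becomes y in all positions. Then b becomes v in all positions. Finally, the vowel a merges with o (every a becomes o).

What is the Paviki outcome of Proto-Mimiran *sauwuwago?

souvuvoy

Paviki: start from *sauwuwago.
  rule 1 (unconditioned shift): sauwuwago → sauvuvago
  rule 2 (apocope): sauvuvago → sauvuvag
  rule 3 (unconditioned shift): sauvuvag → sauvuvay
  rule 4: no change — sauvuvay
  rule 5 (vowel merger): sauvuvay → souvuvoy
  ⇒ Paviki souvuvoy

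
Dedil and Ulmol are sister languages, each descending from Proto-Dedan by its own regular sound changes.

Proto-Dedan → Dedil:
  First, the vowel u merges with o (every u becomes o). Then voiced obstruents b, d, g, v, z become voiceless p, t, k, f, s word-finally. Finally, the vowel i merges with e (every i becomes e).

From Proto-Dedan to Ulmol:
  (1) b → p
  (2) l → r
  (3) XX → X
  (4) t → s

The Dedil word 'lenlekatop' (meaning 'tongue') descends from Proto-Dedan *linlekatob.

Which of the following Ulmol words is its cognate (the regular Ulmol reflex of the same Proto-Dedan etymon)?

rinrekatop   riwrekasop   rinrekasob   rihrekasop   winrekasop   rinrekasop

Ulmol: *linlekatob > linlekatop > rinrekatop > rinrekasop  (by unconditioned shift, unconditioned shift, unconditioned shift)
Only 'rinrekasop' matches the regular Ulmol development of *linlekatob.

rinrekasop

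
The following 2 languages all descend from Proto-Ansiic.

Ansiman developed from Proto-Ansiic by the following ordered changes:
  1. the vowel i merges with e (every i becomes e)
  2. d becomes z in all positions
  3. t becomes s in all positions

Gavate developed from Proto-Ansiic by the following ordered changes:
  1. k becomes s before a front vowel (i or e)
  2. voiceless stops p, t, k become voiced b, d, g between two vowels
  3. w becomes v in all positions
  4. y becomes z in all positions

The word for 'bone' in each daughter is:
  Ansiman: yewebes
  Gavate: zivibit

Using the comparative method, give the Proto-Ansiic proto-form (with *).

Position 6: Ansiman has e, Gavate has i. Gavate preserves i here (none of its changes turn any other segment into i), so the proto-segment is *i.
Position 1: Ansiman has y, Gavate has z. Ansiman preserves y here (none of its changes turn any other segment into y), so the proto-segment is *y.
Position 2: Ansiman has e, Gavate has i. Gavate preserves i here (none of its changes turn any other segment into i), so the proto-segment is *i.
Continuing position by position gives *yiwibit; check it forward:
Ansiman: *yiwibit > yewebet > yewebes  (by vowel merger, unconditioned shift)
Gavate: *yiwibit
  yiwibit (rule 1 does not apply)
  yiwibit (rule 2 does not apply)
  yiwibit → yivibit   [unconditioned shift]
  yivibit → zivibit   [unconditioned shift]
  giving Gavate zivibit.
No other proto-form is consistent with every reflex, so the reconstruction is *yiwibit.

*yiwibit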